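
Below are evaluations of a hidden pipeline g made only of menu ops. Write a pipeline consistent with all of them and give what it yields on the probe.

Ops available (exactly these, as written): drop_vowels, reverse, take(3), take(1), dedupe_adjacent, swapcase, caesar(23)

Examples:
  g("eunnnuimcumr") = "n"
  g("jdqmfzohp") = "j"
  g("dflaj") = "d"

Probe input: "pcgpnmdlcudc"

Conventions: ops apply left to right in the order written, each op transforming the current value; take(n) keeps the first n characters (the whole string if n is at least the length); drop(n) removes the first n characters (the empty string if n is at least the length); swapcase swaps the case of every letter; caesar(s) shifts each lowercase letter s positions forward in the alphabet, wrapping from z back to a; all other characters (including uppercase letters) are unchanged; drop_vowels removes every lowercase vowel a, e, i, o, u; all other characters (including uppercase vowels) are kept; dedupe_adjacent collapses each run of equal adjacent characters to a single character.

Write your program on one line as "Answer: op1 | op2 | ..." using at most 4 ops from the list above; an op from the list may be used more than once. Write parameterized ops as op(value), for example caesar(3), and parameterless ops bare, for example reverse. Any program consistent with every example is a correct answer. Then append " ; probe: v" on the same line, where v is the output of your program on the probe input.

drop_vowels | dedupe_adjacent | take(1) ; probe: "p"

Check, running the answer program on each example:
  "eunnnuimcumr" -> "nnnmcmr" -> "nmcmr" -> "n"
  "jdqmfzohp" -> "jdqmfzhp" -> "jdqmfzhp" -> "j"
  "dflaj" -> "dflj" -> "dflj" -> "d"
  probe: "pcgpnmdlcudc" -> "pcgpnmdlcdc" -> "pcgpnmdlcdc" -> "p"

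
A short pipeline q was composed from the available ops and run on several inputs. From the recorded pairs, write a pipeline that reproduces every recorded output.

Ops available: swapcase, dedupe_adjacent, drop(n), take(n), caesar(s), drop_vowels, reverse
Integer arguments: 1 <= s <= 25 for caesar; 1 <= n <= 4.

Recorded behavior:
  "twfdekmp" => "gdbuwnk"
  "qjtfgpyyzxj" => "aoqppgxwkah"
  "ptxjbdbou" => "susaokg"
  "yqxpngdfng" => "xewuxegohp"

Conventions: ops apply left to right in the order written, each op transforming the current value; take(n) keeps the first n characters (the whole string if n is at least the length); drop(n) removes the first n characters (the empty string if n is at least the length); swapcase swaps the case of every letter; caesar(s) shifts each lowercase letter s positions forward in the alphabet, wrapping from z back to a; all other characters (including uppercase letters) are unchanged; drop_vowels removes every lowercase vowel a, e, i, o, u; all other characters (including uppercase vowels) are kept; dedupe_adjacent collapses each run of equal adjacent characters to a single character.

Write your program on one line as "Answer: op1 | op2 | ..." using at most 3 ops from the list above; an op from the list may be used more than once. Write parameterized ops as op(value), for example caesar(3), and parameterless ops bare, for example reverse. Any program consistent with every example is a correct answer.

drop_vowels | reverse | caesar(17)

Check, running the answer program on each example:
  "twfdekmp" -> "twfdkmp" -> "pmkdfwt" -> "gdbuwnk"
  "qjtfgpyyzxj" -> "qjtfgpyyzxj" -> "jxzyypgftjq" -> "aoqppgxwkah"
  "ptxjbdbou" -> "ptxjbdb" -> "bdbjxtp" -> "susaokg"
  "yqxpngdfng" -> "yqxpngdfng" -> "gnfdgnpxqy" -> "xewuxegohp"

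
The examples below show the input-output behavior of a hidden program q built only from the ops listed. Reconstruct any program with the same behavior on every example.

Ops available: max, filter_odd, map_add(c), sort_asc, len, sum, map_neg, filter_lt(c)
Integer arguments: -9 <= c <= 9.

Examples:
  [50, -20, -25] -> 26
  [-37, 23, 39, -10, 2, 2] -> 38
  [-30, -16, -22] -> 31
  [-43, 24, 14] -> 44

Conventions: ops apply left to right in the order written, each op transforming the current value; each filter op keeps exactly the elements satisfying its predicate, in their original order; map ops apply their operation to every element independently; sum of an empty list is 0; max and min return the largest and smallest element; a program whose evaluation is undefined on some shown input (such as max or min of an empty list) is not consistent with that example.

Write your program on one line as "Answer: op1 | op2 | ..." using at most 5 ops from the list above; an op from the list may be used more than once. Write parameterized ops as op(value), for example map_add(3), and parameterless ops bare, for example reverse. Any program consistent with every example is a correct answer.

map_neg | map_add(3) | sort_asc | map_add(-2) | max

Check, running the answer program on each example:
  [50, -20, -25] -> [-50, 20, 25] -> [-47, 23, 28] -> [-47, 23, 28] -> [-49, 21, 26] -> 26
  [-37, 23, 39, -10, 2, 2] -> [37, -23, -39, 10, -2, -2] -> [40, -20, -36, 13, 1, 1] -> [-36, -20, 1, 1, 13, 40] -> [-38, -22, -1, -1, 11, 38] -> 38
  [-30, -16, -22] -> [30, 16, 22] -> [33, 19, 25] -> [19, 25, 33] -> [17, 23, 31] -> 31
  [-43, 24, 14] -> [43, -24, -14] -> [46, -21, -11] -> [-21, -11, 46] -> [-23, -13, 44] -> 44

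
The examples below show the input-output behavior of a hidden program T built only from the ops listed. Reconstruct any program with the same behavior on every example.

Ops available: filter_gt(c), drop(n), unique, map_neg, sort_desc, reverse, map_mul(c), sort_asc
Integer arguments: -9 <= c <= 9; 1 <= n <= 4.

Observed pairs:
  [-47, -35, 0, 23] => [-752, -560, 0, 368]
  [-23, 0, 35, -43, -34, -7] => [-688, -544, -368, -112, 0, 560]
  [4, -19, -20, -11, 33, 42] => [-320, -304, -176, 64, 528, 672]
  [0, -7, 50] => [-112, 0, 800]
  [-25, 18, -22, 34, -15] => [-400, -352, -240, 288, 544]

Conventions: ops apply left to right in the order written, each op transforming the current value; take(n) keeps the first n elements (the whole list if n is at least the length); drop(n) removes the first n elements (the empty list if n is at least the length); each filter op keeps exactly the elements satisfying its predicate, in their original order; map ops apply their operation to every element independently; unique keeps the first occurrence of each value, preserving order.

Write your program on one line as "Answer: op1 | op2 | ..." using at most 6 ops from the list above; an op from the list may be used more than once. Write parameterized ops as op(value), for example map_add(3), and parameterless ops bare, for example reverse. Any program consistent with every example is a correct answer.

map_neg | map_mul(4) | sort_asc | map_mul(-4) | sort_asc

Check, running the answer program on each example:
  [-47, -35, 0, 23] -> [47, 35, 0, -23] -> [188, 140, 0, -92] -> [-92, 0, 140, 188] -> [368, 0, -560, -752] -> [-752, -560, 0, 368]
  [-23, 0, 35, -43, -34, -7] -> [23, 0, -35, 43, 34, 7] -> [92, 0, -140, 172, 136, 28] -> [-140, 0, 28, 92, 136, 172] -> [560, 0, -112, -368, -544, -688] -> [-688, -544, -368, -112, 0, 560]
  [4, -19, -20, -11, 33, 42] -> [-4, 19, 20, 11, -33, -42] -> [-16, 76, 80, 44, -132, -168] -> [-168, -132, -16, 44, 76, 80] -> [672, 528, 64, -176, -304, -320] -> [-320, -304, -176, 64, 528, 672]
  [0, -7, 50] -> [0, 7, -50] -> [0, 28, -200] -> [-200, 0, 28] -> [800, 0, -112] -> [-112, 0, 800]
  [-25, 18, -22, 34, -15] -> [25, -18, 22, -34, 15] -> [100, -72, 88, -136, 60] -> [-136, -72, 60, 88, 100] -> [544, 288, -240, -352, -400] -> [-400, -352, -240, 288, 544]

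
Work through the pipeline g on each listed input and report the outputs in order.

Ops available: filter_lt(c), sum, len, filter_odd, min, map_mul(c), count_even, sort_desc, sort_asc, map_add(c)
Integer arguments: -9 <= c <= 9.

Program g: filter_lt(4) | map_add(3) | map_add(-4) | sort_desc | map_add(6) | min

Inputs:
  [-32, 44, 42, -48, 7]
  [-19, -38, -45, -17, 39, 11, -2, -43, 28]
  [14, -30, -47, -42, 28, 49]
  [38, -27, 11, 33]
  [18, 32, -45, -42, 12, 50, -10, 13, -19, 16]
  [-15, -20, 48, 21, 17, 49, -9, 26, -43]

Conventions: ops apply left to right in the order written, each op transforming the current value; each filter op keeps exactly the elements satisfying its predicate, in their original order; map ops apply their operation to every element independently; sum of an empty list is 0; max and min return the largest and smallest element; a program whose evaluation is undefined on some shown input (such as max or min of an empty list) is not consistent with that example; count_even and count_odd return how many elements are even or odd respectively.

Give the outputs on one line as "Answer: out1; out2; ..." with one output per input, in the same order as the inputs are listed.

Execution, op by op:
  [-32, 44, 42, -48, 7] -> [-32, -48] -> [-29, -45] -> [-33, -49] -> [-33, -49] -> [-27, -43] -> -43
  [-19, -38, -45, -17, 39, 11, -2, -43, 28] -> [-19, -38, -45, -17, -2, -43] -> [-16, -35, -42, -14, 1, -40] -> [-20, -39, -46, -18, -3, -44] -> [-3, -18, -20, -39, -44, -46] -> [3, -12, -14, -33, -38, -40] -> -40
  [14, -30, -47, -42, 28, 49] -> [-30, -47, -42] -> [-27, -44, -39] -> [-31, -48, -43] -> [-31, -43, -48] -> [-25, -37, -42] -> -42
  [38, -27, 11, 33] -> [-27] -> [-24] -> [-28] -> [-28] -> [-22] -> -22
  [18, 32, -45, -42, 12, 50, -10, 13, -19, 16] -> [-45, -42, -10, -19] -> [-42, -39, -7, -16] -> [-46, -43, -11, -20] -> [-11, -20, -43, -46] -> [-5, -14, -37, -40] -> -40
  [-15, -20, 48, 21, 17, 49, -9, 26, -43] -> [-15, -20, -9, -43] -> [-12, -17, -6, -40] -> [-16, -21, -10, -44] -> [-10, -16, -21, -44] -> [-4, -10, -15, -38] -> -38

-43; -40; -42; -22; -40; -38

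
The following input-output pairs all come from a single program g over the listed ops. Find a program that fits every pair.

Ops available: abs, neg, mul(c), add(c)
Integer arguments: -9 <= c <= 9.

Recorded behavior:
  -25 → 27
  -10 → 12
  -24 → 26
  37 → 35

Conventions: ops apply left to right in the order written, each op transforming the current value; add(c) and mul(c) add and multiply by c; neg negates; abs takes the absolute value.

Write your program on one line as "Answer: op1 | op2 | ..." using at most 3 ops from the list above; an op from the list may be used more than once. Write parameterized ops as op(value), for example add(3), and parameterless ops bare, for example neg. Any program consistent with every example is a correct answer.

add(-2) | neg | abs

Check, running the answer program on each example:
  -25 -> -27 -> 27 -> 27
  -10 -> -12 -> 12 -> 12
  -24 -> -26 -> 26 -> 26
  37 -> 35 -> -35 -> 35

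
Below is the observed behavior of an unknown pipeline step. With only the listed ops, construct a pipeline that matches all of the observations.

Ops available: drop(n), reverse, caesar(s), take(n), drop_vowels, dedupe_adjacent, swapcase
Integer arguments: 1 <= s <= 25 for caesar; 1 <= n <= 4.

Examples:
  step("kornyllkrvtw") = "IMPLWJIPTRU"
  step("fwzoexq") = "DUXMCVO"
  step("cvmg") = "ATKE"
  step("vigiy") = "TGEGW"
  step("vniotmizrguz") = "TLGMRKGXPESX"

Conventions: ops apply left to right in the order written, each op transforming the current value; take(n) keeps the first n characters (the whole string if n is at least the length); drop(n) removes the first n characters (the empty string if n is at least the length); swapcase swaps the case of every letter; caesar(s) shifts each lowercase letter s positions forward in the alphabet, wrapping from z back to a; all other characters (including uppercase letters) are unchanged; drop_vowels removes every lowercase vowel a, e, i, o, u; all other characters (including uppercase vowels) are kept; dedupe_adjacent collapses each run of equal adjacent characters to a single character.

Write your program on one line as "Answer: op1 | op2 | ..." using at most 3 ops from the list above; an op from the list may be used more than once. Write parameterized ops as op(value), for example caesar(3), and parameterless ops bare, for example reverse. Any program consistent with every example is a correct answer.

caesar(24) | dedupe_adjacent | swapcase

Check, running the answer program on each example:
  "kornyllkrvtw" -> "implwjjiptru" -> "implwjiptru" -> "IMPLWJIPTRU"
  "fwzoexq" -> "duxmcvo" -> "duxmcvo" -> "DUXMCVO"
  "cvmg" -> "atke" -> "atke" -> "ATKE"
  "vigiy" -> "tgegw" -> "tgegw" -> "TGEGW"
  "vniotmizrguz" -> "tlgmrkgxpesx" -> "tlgmrkgxpesx" -> "TLGMRKGXPESX"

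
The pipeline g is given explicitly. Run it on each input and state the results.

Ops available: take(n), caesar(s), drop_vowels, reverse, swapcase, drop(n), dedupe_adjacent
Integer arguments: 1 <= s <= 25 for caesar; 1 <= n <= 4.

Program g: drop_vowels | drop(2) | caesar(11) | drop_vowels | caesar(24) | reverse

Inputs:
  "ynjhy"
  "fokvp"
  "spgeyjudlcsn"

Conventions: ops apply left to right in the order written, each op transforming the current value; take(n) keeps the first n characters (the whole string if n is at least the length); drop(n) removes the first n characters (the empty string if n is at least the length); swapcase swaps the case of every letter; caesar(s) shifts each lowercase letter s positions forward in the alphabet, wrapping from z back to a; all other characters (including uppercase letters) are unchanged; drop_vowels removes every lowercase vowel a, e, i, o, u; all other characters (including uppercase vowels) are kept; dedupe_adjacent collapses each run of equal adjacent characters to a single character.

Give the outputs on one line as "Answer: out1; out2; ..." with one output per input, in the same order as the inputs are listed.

"hq"; "e"; "wbluhp"

Execution, op by op:
  "ynjhy" -> "ynjhy" -> "jhy" -> "usj" -> "sj" -> "qh" -> "hq"
  "fokvp" -> "fkvp" -> "vp" -> "ga" -> "g" -> "e" -> "e"
  "spgeyjudlcsn" -> "spgyjdlcsn" -> "gyjdlcsn" -> "rjuowndy" -> "rjwndy" -> "phulbw" -> "wbluhp"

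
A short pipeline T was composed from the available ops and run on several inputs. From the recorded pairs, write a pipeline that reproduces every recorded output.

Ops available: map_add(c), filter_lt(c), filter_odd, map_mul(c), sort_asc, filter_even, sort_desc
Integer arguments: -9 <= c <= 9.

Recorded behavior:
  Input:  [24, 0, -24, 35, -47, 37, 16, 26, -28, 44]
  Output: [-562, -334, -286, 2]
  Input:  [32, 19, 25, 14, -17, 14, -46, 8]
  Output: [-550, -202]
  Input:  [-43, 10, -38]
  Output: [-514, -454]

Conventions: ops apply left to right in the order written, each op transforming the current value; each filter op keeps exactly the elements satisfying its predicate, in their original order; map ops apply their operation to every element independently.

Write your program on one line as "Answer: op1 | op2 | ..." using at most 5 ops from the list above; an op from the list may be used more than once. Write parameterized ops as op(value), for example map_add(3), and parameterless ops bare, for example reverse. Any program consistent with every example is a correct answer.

map_mul(3) | sort_asc | map_mul(4) | filter_lt(4) | map_add(2)

Check, running the answer program on each example:
  [24, 0, -24, 35, -47, 37, 16, 26, -28, 44] -> [72, 0, -72, 105, -141, 111, 48, 78, -84, 132] -> [-141, -84, -72, 0, 48, 72, 78, 105, 111, 132] -> [-564, -336, -288, 0, 192, 288, 312, 420, 444, 528] -> [-564, -336, -288, 0] -> [-562, -334, -286, 2]
  [32, 19, 25, 14, -17, 14, -46, 8] -> [96, 57, 75, 42, -51, 42, -138, 24] -> [-138, -51, 24, 42, 42, 57, 75, 96] -> [-552, -204, 96, 168, 168, 228, 300, 384] -> [-552, -204] -> [-550, -202]
  [-43, 10, -38] -> [-129, 30, -114] -> [-129, -114, 30] -> [-516, -456, 120] -> [-516, -456] -> [-514, -454]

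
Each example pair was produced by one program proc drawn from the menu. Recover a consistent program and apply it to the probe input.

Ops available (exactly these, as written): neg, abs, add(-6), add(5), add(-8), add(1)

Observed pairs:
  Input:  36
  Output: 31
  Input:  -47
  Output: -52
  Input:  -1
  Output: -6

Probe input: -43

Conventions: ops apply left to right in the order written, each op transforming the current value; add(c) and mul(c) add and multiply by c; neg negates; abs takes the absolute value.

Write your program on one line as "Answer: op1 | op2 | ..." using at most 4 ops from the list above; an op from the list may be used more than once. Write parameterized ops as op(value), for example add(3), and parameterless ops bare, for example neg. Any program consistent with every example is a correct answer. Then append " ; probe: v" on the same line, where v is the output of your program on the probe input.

neg | add(5) | neg ; probe: -48

Check, running the answer program on each example:
  36 -> -36 -> -31 -> 31
  -47 -> 47 -> 52 -> -52
  -1 -> 1 -> 6 -> -6
  probe: -43 -> 43 -> 48 -> -48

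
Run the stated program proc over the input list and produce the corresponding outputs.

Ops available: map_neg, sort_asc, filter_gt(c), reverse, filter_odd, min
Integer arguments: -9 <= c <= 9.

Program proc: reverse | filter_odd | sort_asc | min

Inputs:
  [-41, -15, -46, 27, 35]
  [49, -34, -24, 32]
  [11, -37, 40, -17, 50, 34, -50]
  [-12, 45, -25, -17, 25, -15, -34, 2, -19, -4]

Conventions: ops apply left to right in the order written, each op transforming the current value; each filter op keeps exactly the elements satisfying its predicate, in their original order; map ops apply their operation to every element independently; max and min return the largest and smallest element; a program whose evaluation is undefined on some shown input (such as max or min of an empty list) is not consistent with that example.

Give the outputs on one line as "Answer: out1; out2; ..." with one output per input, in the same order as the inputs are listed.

-41; 49; -37; -25

Execution, op by op:
  [-41, -15, -46, 27, 35] -> [35, 27, -46, -15, -41] -> [35, 27, -15, -41] -> [-41, -15, 27, 35] -> -41
  [49, -34, -24, 32] -> [32, -24, -34, 49] -> [49] -> [49] -> 49
  [11, -37, 40, -17, 50, 34, -50] -> [-50, 34, 50, -17, 40, -37, 11] -> [-17, -37, 11] -> [-37, -17, 11] -> -37
  [-12, 45, -25, -17, 25, -15, -34, 2, -19, -4] -> [-4, -19, 2, -34, -15, 25, -17, -25, 45, -12] -> [-19, -15, 25, -17, -25, 45] -> [-25, -19, -17, -15, 25, 45] -> -25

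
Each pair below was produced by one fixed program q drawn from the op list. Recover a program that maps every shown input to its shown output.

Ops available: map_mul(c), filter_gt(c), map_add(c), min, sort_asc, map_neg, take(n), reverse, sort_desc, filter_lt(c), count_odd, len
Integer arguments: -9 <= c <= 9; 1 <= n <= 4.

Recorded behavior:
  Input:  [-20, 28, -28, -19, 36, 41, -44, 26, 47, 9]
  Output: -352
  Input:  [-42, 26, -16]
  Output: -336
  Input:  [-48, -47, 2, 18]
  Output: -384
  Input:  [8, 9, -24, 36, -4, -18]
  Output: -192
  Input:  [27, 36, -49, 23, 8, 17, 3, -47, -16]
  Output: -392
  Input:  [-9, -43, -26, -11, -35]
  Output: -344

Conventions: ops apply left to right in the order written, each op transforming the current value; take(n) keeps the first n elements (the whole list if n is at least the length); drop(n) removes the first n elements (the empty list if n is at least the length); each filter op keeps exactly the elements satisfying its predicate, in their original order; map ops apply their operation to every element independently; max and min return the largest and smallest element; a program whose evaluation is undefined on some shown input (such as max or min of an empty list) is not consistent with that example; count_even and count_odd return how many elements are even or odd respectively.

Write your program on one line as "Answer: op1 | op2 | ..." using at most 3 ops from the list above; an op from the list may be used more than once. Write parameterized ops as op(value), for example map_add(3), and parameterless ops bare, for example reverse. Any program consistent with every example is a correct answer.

map_neg | map_mul(-8) | min

Check, running the answer program on each example:
  [-20, 28, -28, -19, 36, 41, -44, 26, 47, 9] -> [20, -28, 28, 19, -36, -41, 44, -26, -47, -9] -> [-160, 224, -224, -152, 288, 328, -352, 208, 376, 72] -> -352
  [-42, 26, -16] -> [42, -26, 16] -> [-336, 208, -128] -> -336
  [-48, -47, 2, 18] -> [48, 47, -2, -18] -> [-384, -376, 16, 144] -> -384
  [8, 9, -24, 36, -4, -18] -> [-8, -9, 24, -36, 4, 18] -> [64, 72, -192, 288, -32, -144] -> -192
  [27, 36, -49, 23, 8, 17, 3, -47, -16] -> [-27, -36, 49, -23, -8, -17, -3, 47, 16] -> [216, 288, -392, 184, 64, 136, 24, -376, -128] -> -392
  [-9, -43, -26, -11, -35] -> [9, 43, 26, 11, 35] -> [-72, -344, -208, -88, -280] -> -344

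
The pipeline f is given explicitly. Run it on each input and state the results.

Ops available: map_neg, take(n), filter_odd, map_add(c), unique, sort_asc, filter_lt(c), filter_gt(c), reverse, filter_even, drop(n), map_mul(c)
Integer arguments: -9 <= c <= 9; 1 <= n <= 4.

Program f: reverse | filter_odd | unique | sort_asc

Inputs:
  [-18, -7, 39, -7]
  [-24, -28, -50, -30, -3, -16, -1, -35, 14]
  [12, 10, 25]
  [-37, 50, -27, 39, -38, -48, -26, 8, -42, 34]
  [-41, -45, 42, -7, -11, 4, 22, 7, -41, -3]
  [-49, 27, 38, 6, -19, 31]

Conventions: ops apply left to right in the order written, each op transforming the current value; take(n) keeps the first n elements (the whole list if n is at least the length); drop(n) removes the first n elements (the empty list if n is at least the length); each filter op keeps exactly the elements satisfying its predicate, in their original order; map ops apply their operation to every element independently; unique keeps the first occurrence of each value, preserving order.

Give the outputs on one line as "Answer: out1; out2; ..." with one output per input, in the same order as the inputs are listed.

[-7, 39]; [-35, -3, -1]; [25]; [-37, -27, 39]; [-45, -41, -11, -7, -3, 7]; [-49, -19, 27, 31]

Execution, op by op:
  [-18, -7, 39, -7] -> [-7, 39, -7, -18] -> [-7, 39, -7] -> [-7, 39] -> [-7, 39]
  [-24, -28, -50, -30, -3, -16, -1, -35, 14] -> [14, -35, -1, -16, -3, -30, -50, -28, -24] -> [-35, -1, -3] -> [-35, -1, -3] -> [-35, -3, -1]
  [12, 10, 25] -> [25, 10, 12] -> [25] -> [25] -> [25]
  [-37, 50, -27, 39, -38, -48, -26, 8, -42, 34] -> [34, -42, 8, -26, -48, -38, 39, -27, 50, -37] -> [39, -27, -37] -> [39, -27, -37] -> [-37, -27, 39]
  [-41, -45, 42, -7, -11, 4, 22, 7, -41, -3] -> [-3, -41, 7, 22, 4, -11, -7, 42, -45, -41] -> [-3, -41, 7, -11, -7, -45, -41] -> [-3, -41, 7, -11, -7, -45] -> [-45, -41, -11, -7, -3, 7]
  [-49, 27, 38, 6, -19, 31] -> [31, -19, 6, 38, 27, -49] -> [31, -19, 27, -49] -> [31, -19, 27, -49] -> [-49, -19, 27, 31]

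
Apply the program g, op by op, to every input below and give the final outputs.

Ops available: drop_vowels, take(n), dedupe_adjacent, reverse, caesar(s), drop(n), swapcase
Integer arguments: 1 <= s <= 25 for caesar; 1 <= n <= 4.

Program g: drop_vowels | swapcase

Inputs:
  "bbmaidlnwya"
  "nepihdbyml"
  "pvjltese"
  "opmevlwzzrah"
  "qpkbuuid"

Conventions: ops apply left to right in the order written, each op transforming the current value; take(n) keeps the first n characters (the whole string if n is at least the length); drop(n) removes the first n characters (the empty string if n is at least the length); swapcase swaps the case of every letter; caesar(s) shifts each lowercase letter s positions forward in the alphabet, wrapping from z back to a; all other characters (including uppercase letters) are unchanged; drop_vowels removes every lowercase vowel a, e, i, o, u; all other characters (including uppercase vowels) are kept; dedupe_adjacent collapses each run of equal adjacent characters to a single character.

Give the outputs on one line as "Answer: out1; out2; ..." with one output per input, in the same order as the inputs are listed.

"BBMDLNWY"; "NPHDBYML"; "PVJLTS"; "PMVLWZZRH"; "QPKBD"

Execution, op by op:
  "bbmaidlnwya" -> "bbmdlnwy" -> "BBMDLNWY"
  "nepihdbyml" -> "nphdbyml" -> "NPHDBYML"
  "pvjltese" -> "pvjlts" -> "PVJLTS"
  "opmevlwzzrah" -> "pmvlwzzrh" -> "PMVLWZZRH"
  "qpkbuuid" -> "qpkbd" -> "QPKBD"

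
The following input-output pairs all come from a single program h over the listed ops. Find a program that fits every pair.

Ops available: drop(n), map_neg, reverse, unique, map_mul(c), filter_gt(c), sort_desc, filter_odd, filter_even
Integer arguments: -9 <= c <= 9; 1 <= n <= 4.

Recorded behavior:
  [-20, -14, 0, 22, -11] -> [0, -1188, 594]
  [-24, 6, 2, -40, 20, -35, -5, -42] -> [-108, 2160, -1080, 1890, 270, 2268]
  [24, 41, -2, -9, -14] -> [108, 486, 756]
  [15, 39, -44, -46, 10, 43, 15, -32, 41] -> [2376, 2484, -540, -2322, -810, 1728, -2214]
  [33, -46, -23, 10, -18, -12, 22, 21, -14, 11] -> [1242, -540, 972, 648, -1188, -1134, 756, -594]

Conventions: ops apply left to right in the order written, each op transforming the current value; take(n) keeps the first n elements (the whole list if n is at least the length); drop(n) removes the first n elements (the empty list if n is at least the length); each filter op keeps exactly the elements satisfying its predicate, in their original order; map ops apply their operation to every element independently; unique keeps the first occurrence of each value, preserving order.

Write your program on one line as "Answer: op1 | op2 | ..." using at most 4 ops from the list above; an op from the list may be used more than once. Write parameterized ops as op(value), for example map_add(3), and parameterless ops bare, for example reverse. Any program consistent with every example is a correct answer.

map_neg | map_mul(9) | map_mul(6) | drop(2)

Check, running the answer program on each example:
  [-20, -14, 0, 22, -11] -> [20, 14, 0, -22, 11] -> [180, 126, 0, -198, 99] -> [1080, 756, 0, -1188, 594] -> [0, -1188, 594]
  [-24, 6, 2, -40, 20, -35, -5, -42] -> [24, -6, -2, 40, -20, 35, 5, 42] -> [216, -54, -18, 360, -180, 315, 45, 378] -> [1296, -324, -108, 2160, -1080, 1890, 270, 2268] -> [-108, 2160, -1080, 1890, 270, 2268]
  [24, 41, -2, -9, -14] -> [-24, -41, 2, 9, 14] -> [-216, -369, 18, 81, 126] -> [-1296, -2214, 108, 486, 756] -> [108, 486, 756]
  [15, 39, -44, -46, 10, 43, 15, -32, 41] -> [-15, -39, 44, 46, -10, -43, -15, 32, -41] -> [-135, -351, 396, 414, -90, -387, -135, 288, -369] -> [-810, -2106, 2376, 2484, -540, -2322, -810, 1728, -2214] -> [2376, 2484, -540, -2322, -810, 1728, -2214]
  [33, -46, -23, 10, -18, -12, 22, 21, -14, 11] -> [-33, 46, 23, -10, 18, 12, -22, -21, 14, -11] -> [-297, 414, 207, -90, 162, 108, -198, -189, 126, -99] -> [-1782, 2484, 1242, -540, 972, 648, -1188, -1134, 756, -594] -> [1242, -540, 972, 648, -1188, -1134, 756, -594]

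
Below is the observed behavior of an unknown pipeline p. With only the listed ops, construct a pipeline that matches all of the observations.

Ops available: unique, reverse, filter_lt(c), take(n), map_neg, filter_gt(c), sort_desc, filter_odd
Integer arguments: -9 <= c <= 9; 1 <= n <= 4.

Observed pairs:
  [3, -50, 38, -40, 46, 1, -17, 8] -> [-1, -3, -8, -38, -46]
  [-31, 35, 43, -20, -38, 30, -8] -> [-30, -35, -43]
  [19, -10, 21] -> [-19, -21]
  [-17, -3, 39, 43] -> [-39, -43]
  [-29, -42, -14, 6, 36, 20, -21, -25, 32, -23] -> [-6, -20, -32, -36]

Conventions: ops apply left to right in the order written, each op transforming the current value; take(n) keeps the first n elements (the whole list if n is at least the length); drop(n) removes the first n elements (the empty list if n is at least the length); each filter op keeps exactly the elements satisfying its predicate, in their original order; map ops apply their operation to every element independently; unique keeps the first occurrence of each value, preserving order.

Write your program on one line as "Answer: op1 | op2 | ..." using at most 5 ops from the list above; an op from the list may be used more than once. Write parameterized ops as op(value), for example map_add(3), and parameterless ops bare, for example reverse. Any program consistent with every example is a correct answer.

sort_desc | reverse | map_neg | filter_lt(2)

Check, running the answer program on each example:
  [3, -50, 38, -40, 46, 1, -17, 8] -> [46, 38, 8, 3, 1, -17, -40, -50] -> [-50, -40, -17, 1, 3, 8, 38, 46] -> [50, 40, 17, -1, -3, -8, -38, -46] -> [-1, -3, -8, -38, -46]
  [-31, 35, 43, -20, -38, 30, -8] -> [43, 35, 30, -8, -20, -31, -38] -> [-38, -31, -20, -8, 30, 35, 43] -> [38, 31, 20, 8, -30, -35, -43] -> [-30, -35, -43]
  [19, -10, 21] -> [21, 19, -10] -> [-10, 19, 21] -> [10, -19, -21] -> [-19, -21]
  [-17, -3, 39, 43] -> [43, 39, -3, -17] -> [-17, -3, 39, 43] -> [17, 3, -39, -43] -> [-39, -43]
  [-29, -42, -14, 6, 36, 20, -21, -25, 32, -23] -> [36, 32, 20, 6, -14, -21, -23, -25, -29, -42] -> [-42, -29, -25, -23, -21, -14, 6, 20, 32, 36] -> [42, 29, 25, 23, 21, 14, -6, -20, -32, -36] -> [-6, -20, -32, -36]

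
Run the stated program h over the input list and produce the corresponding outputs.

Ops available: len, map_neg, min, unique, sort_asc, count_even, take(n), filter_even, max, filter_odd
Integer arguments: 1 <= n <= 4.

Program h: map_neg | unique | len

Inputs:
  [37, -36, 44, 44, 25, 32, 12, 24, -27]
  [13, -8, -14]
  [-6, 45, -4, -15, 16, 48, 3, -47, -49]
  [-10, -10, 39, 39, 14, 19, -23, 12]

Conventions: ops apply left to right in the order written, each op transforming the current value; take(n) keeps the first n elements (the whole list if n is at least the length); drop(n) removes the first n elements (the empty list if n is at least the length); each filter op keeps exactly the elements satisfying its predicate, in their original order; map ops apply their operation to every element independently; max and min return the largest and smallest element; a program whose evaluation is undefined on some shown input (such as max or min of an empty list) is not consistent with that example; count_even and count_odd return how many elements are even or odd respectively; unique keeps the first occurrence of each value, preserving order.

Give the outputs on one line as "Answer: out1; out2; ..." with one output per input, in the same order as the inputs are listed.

8; 3; 9; 6

Execution, op by op:
  [37, -36, 44, 44, 25, 32, 12, 24, -27] -> [-37, 36, -44, -44, -25, -32, -12, -24, 27] -> [-37, 36, -44, -25, -32, -12, -24, 27] -> 8
  [13, -8, -14] -> [-13, 8, 14] -> [-13, 8, 14] -> 3
  [-6, 45, -4, -15, 16, 48, 3, -47, -49] -> [6, -45, 4, 15, -16, -48, -3, 47, 49] -> [6, -45, 4, 15, -16, -48, -3, 47, 49] -> 9
  [-10, -10, 39, 39, 14, 19, -23, 12] -> [10, 10, -39, -39, -14, -19, 23, -12] -> [10, -39, -14, -19, 23, -12] -> 6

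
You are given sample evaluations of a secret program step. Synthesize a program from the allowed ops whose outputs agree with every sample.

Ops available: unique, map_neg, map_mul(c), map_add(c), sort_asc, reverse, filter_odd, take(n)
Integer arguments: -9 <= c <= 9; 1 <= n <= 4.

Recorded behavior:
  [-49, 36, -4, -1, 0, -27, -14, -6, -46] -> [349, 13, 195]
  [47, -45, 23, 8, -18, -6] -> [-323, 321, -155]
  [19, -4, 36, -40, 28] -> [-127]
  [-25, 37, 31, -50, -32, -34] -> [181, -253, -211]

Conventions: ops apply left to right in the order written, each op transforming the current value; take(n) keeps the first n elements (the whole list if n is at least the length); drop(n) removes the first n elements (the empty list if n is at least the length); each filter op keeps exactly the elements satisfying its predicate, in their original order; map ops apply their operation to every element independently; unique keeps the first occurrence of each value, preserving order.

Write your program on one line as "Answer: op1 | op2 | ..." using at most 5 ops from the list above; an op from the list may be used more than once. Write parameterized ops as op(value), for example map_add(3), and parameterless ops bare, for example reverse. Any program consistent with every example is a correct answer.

reverse | map_mul(-7) | map_add(6) | filter_odd | reverse

Check, running the answer program on each example:
  [-49, 36, -4, -1, 0, -27, -14, -6, -46] -> [-46, -6, -14, -27, 0, -1, -4, 36, -49] -> [322, 42, 98, 189, 0, 7, 28, -252, 343] -> [328, 48, 104, 195, 6, 13, 34, -246, 349] -> [195, 13, 349] -> [349, 13, 195]
  [47, -45, 23, 8, -18, -6] -> [-6, -18, 8, 23, -45, 47] -> [42, 126, -56, -161, 315, -329] -> [48, 132, -50, -155, 321, -323] -> [-155, 321, -323] -> [-323, 321, -155]
  [19, -4, 36, -40, 28] -> [28, -40, 36, -4, 19] -> [-196, 280, -252, 28, -133] -> [-190, 286, -246, 34, -127] -> [-127] -> [-127]
  [-25, 37, 31, -50, -32, -34] -> [-34, -32, -50, 31, 37, -25] -> [238, 224, 350, -217, -259, 175] -> [244, 230, 356, -211, -253, 181] -> [-211, -253, 181] -> [181, -253, -211]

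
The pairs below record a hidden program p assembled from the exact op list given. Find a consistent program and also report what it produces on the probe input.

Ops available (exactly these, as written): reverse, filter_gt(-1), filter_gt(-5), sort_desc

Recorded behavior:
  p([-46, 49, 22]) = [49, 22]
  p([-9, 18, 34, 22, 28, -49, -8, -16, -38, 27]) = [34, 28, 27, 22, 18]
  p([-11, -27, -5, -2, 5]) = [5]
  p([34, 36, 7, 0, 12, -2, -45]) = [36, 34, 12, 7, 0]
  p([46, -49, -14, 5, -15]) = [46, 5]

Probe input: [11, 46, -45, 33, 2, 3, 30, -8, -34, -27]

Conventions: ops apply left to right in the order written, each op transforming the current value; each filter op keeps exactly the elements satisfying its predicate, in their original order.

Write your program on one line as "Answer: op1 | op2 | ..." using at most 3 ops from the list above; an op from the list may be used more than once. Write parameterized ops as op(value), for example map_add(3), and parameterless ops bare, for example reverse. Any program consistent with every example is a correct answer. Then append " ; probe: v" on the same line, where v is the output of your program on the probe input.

filter_gt(-1) | sort_desc ; probe: [46, 33, 30, 11, 3, 2]

Check, running the answer program on each example:
  [-46, 49, 22] -> [49, 22] -> [49, 22]
  [-9, 18, 34, 22, 28, -49, -8, -16, -38, 27] -> [18, 34, 22, 28, 27] -> [34, 28, 27, 22, 18]
  [-11, -27, -5, -2, 5] -> [5] -> [5]
  [34, 36, 7, 0, 12, -2, -45] -> [34, 36, 7, 0, 12] -> [36, 34, 12, 7, 0]
  [46, -49, -14, 5, -15] -> [46, 5] -> [46, 5]
  probe: [11, 46, -45, 33, 2, 3, 30, -8, -34, -27] -> [11, 46, 33, 2, 3, 30] -> [46, 33, 30, 11, 3, 2]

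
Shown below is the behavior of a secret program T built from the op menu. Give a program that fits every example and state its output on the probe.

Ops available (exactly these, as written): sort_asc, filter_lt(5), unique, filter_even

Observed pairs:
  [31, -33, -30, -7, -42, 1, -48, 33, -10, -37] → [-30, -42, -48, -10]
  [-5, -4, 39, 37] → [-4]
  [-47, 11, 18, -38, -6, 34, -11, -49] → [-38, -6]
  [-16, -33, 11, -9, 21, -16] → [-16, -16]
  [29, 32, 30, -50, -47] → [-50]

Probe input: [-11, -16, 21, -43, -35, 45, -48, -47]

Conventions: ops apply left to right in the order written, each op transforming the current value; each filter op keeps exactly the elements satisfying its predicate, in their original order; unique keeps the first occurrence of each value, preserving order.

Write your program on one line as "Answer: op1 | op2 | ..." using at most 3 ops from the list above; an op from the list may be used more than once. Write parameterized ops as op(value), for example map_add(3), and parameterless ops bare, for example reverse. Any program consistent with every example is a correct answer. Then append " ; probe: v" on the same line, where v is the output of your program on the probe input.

filter_even | filter_lt(5) ; probe: [-16, -48]

Check, running the answer program on each example:
  [31, -33, -30, -7, -42, 1, -48, 33, -10, -37] -> [-30, -42, -48, -10] -> [-30, -42, -48, -10]
  [-5, -4, 39, 37] -> [-4] -> [-4]
  [-47, 11, 18, -38, -6, 34, -11, -49] -> [18, -38, -6, 34] -> [-38, -6]
  [-16, -33, 11, -9, 21, -16] -> [-16, -16] -> [-16, -16]
  [29, 32, 30, -50, -47] -> [32, 30, -50] -> [-50]
  probe: [-11, -16, 21, -43, -35, 45, -48, -47] -> [-16, -48] -> [-16, -48]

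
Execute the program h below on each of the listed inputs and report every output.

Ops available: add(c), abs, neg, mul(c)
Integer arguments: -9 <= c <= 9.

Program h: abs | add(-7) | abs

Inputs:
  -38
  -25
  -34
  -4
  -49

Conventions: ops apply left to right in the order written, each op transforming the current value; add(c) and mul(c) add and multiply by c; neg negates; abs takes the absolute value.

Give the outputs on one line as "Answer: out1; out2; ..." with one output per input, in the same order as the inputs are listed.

Execution, op by op:
  -38 -> 38 -> 31 -> 31
  -25 -> 25 -> 18 -> 18
  -34 -> 34 -> 27 -> 27
  -4 -> 4 -> -3 -> 3
  -49 -> 49 -> 42 -> 42

31; 18; 27; 3; 42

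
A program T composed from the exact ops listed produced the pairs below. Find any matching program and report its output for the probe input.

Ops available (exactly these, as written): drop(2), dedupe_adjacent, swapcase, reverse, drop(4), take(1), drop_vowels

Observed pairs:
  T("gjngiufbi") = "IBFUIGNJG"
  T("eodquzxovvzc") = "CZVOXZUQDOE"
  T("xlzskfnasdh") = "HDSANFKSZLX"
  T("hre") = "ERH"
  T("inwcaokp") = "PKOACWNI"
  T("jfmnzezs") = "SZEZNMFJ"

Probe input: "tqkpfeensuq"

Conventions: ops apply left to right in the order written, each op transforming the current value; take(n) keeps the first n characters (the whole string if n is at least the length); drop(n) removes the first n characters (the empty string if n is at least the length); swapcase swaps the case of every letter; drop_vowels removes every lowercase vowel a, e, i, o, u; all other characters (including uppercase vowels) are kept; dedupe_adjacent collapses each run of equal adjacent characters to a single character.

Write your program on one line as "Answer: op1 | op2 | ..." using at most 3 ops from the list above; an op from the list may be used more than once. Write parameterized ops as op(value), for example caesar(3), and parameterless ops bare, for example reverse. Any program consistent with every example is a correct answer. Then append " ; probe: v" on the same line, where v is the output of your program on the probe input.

reverse | dedupe_adjacent | swapcase ; probe: "QUSNEFPKQT"

Check, running the answer program on each example:
  "gjngiufbi" -> "ibfuignjg" -> "ibfuignjg" -> "IBFUIGNJG"
  "eodquzxovvzc" -> "czvvoxzuqdoe" -> "czvoxzuqdoe" -> "CZVOXZUQDOE"
  "xlzskfnasdh" -> "hdsanfkszlx" -> "hdsanfkszlx" -> "HDSANFKSZLX"
  "hre" -> "erh" -> "erh" -> "ERH"
  "inwcaokp" -> "pkoacwni" -> "pkoacwni" -> "PKOACWNI"
  "jfmnzezs" -> "szeznmfj" -> "szeznmfj" -> "SZEZNMFJ"
  probe: "tqkpfeensuq" -> "qusneefpkqt" -> "qusnefpkqt" -> "QUSNEFPKQT"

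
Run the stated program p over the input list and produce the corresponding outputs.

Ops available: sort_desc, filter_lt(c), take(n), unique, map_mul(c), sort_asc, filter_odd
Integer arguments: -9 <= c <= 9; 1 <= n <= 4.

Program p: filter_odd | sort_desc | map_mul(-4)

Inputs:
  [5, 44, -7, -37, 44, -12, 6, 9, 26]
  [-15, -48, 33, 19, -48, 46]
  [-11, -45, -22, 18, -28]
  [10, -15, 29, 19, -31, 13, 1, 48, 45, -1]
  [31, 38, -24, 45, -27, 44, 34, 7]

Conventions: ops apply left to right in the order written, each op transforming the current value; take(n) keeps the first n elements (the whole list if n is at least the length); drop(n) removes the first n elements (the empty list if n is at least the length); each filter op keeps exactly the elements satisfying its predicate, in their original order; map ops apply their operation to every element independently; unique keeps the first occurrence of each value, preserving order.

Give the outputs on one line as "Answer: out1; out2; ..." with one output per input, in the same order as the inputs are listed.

Execution, op by op:
  [5, 44, -7, -37, 44, -12, 6, 9, 26] -> [5, -7, -37, 9] -> [9, 5, -7, -37] -> [-36, -20, 28, 148]
  [-15, -48, 33, 19, -48, 46] -> [-15, 33, 19] -> [33, 19, -15] -> [-132, -76, 60]
  [-11, -45, -22, 18, -28] -> [-11, -45] -> [-11, -45] -> [44, 180]
  [10, -15, 29, 19, -31, 13, 1, 48, 45, -1] -> [-15, 29, 19, -31, 13, 1, 45, -1] -> [45, 29, 19, 13, 1, -1, -15, -31] -> [-180, -116, -76, -52, -4, 4, 60, 124]
  [31, 38, -24, 45, -27, 44, 34, 7] -> [31, 45, -27, 7] -> [45, 31, 7, -27] -> [-180, -124, -28, 108]

[-36, -20, 28, 148]; [-132, -76, 60]; [44, 180]; [-180, -116, -76, -52, -4, 4, 60, 124]; [-180, -124, -28, 108]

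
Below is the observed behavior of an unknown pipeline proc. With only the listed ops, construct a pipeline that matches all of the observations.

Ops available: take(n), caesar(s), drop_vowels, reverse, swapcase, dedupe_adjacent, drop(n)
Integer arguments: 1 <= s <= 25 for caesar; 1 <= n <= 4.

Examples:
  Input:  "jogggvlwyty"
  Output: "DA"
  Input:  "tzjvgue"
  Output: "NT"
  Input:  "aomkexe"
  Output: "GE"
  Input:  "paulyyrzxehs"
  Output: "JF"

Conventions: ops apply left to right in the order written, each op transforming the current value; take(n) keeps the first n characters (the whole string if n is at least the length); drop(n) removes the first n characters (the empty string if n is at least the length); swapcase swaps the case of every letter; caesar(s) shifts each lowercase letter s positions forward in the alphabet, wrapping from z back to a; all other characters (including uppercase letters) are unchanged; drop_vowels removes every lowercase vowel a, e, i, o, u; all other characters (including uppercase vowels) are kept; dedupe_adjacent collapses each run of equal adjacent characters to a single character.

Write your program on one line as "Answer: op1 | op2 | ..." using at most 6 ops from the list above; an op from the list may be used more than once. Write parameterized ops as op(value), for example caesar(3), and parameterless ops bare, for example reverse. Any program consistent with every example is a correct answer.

drop_vowels | caesar(20) | take(4) | swapcase | take(2)

Check, running the answer program on each example:
  "jogggvlwyty" -> "jgggvlwyty" -> "daaapfqsns" -> "daaa" -> "DAAA" -> "DA"
  "tzjvgue" -> "tzjvg" -> "ntdpa" -> "ntdp" -> "NTDP" -> "NT"
  "aomkexe" -> "mkx" -> "ger" -> "ger" -> "GER" -> "GE"
  "paulyyrzxehs" -> "plyyrzxhs" -> "jfssltrbm" -> "jfss" -> "JFSS" -> "JF"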